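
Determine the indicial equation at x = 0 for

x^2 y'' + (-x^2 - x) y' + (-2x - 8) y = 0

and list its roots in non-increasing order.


Divide by x^2 to reach normal form y'' + P_1(x) y' + P_2(x) y = 0 with P_1(x) = -1 - 1/x and P_2(x) = -2/x - 8/x^2.
x = 0 is a singular point because the y'-coefficient -1 - 1/x has a pole at x = 0 and the y-coefficient -2/x - 8/x^2 has a pole at x = 0.
It is a regular singular point because x P_1(x) = p(x) = -x - 1 and x^2 P_2(x) = q(x) = -2x - 8 are polynomials, hence analytic at x = 0.
p(0) = -1,  q(0) = -8.
Indicial equation: r(r-1) + p(0) r + q(0) = 0, i.e. r^2 + (p(0) - 1) r + q(0) = 0, i.e. r^2 - 2 r - 8 = 0.
Discriminant: (-2)^2 - 4(-8) = 36, so r = (2 ± 6)/2.
Solving: r_1 = 4, r_2 = -2.

indicial: r^2 - 2 r - 8 = 0; roots r_1 = 4, r_2 = -2


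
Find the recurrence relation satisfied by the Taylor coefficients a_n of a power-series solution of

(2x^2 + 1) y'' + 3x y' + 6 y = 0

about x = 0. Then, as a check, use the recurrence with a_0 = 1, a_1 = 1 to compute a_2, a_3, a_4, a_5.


Substitute y = sum_n a_n x^n.
(1 + 2 x^2) y'' contributes (n+2)(n+1) a_{n+2} + 2 n(n-1) a_n at x^n.
3 x y'(x) contributes 3 n a_n at x^n.
6 y(x) contributes 6 a_n at x^n.
Matching x^n: (n+2)(n+1) a_{n+2} + (2 n(n-1) + 3 n + 6) a_n = 0.
Thus a_{n+2} = (-2 n(n-1) - 3 n - 6) / ((n+1)(n+2)) * a_n.

Check with a_0 = 1, a_1 = 1 (apply the recurrence for n = 0, 1, 2, 3): a_0 = 1, a_1 = 1, a_2 = -3, a_3 = -3/2, a_4 = 4, a_5 = 81/40.

a_(n+2) = (-2 n(n-1) - 3 n - 6) / ((n+1)(n+2)) * a_n; check: a_0 = 1, a_1 = 1, a_2 = -3, a_3 = -3/2, a_4 = 4, a_5 = 81/40


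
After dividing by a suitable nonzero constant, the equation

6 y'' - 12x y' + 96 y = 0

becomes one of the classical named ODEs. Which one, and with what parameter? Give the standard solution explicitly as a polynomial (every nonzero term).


All three coefficients share the factor 6; dividing through by 6 gives  y'' - 2x y' + 16 y = 0.
This matches the Hermite equation y'' - 2x y' + 2n y = 0 with 2n = 16, so n = 8; the polynomial solution is H_8(x).
With y = sum_k a_k x^k, matching x^k gives (k+2)(k+1) a_{k+2} = 2(k - n) a_k = 2(k - 8) a_k. The right side vanishes at k = 8, so the series with the parity of 8 terminates at degree 8.
Standard normalization: leading coefficient of H_n is 2^n, so a_8 = 2^8 = 256. Work downward with a_k = (k+1)(k+2) a_{k+2} / (2(k - n)):
  a_6 = (7)(8)(256) / (2(6 - 8)) = 14336/(-4) = -3584
  a_4 = (5)(6)(-3584) / (2(4 - 8)) = -107520/(-8) = 13440
  a_2 = (3)(4)(13440) / (2(2 - 8)) = 161280/(-12) = -13440
  a_0 = (1)(2)(-13440) / (2(0 - 8)) = -26880/(-16) = 1680
Hence H_8(x) = 256 x^8 - 3584 x^6 + 13440 x^4 - 13440 x^2 + 1680.

H_8(x); series = 256 x^8 - 3584 x^6 + 13440 x^4 - 13440 x^2 + 1680


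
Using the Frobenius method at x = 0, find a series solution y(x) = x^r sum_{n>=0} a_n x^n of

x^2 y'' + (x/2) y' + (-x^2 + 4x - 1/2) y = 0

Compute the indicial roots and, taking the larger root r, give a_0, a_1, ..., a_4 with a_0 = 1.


Write in Frobenius form y'' + (p(x)/x) y' + (q(x)/x^2) y = 0:
  p(x) = 1/2,  q(x) = -x^2 + 4x - 1/2.
Indicial equation: r(r-1) + (1/2) r + (-1/2) = 0 -> roots r_1 = 1, r_2 = -1/2.
Take r = r_1 = 1. Let y(x) = x^r sum_{n>=0} a_n x^n with a_0 = 1.
Substitute y = x^r sum a_n x^n and match x^{r+n}. The recurrence is
  D(n) a_n + 4 a_{n-1} - 1 a_{n-2} = 0,  where D(n) = (r+n)(r+n-1) + (1/2)(r+n) + (-1/2).
  a_n = [-4 a_{n-1} + 1 a_{n-2}] / D(n).
Since the indicial polynomial factors as (r - r_1)(r - r_2), D(n) = (r_1 + n - r_1)(r_1 + n - r_2) = n(n + 3/2).
Evaluating step by step (a_0 = 1):
  n = 1: D(1) = 1(1 + 3/2) = 5/2; numerator = -4(1) = -4; a_1 = (-4)/(5/2) = -8/5
  n = 2: D(2) = 2(2 + 3/2) = 7; numerator = -4(-8/5) + 1(1) = 37/5; a_2 = (37/5)/(7) = 37/35
  n = 3: D(3) = 3(3 + 3/2) = 27/2; numerator = -4(37/35) + 1(-8/5) = -204/35; a_3 = (-204/35)/(27/2) = -136/315
  n = 4: D(4) = 4(4 + 3/2) = 22; numerator = -4(-136/315) + 1(37/35) = 877/315; a_4 = (877/315)/(22) = 877/6930

r = 1; a_0 = 1; a_1 = -8/5; a_2 = 37/35; a_3 = -136/315; a_4 = 877/6930


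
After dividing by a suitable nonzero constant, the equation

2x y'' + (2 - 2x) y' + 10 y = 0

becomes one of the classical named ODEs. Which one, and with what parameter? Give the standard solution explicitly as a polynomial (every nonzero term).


All three coefficients share the factor 2; dividing through by 2 gives  x y'' + (1 - x) y' + 5 y = 0.
This matches the Laguerre equation x y'' + (1 - x) y' + n y = 0 with n = 5; the polynomial solution is L_5(x).
With y = sum_k a_k x^k, matching x^k gives (k+1)k a_{k+1} + (k+1) a_{k+1} - k a_k + n a_k = 0, i.e. (k+1)^2 a_{k+1} = (k - n) a_k = (k - 5) a_k. The right side vanishes at k = 5, so the series terminates at degree 5.
Standard normalization L_n(0) = 1 gives a_0 = 1. Work upward with a_{k+1} = (k - 5) a_k / (k+1)^2:
  a_1 = (0 - 5)(1) / 1^2 = -5/1 = -5
  a_2 = (1 - 5)(-5) / 2^2 = 20/4 = 5
  a_3 = (2 - 5)(5) / 3^2 = -15/9 = -5/3
  a_4 = (3 - 5)(-5/3) / 4^2 = (10/3)/16 = 5/24
  a_5 = (4 - 5)(5/24) / 5^2 = (-5/24)/25 = -1/120
Hence L_5(x) = -x^5/120 + 5 x^4/24 - 5 x^3/3 + 5 x^2 - 5 x + 1.

L_5(x); series = -x^5/120 + 5 x^4/24 - 5 x^3/3 + 5 x^2 - 5 x + 1


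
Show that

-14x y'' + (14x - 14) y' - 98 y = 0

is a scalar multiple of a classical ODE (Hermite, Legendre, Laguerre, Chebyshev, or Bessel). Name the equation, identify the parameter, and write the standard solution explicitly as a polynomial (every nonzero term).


All three coefficients share the factor -14; dividing through by -14 gives  x y'' + (1 - x) y' + 7 y = 0.
This matches the Laguerre equation x y'' + (1 - x) y' + n y = 0 with n = 7; the polynomial solution is L_7(x).
With y = sum_k a_k x^k, matching x^k gives (k+1)k a_{k+1} + (k+1) a_{k+1} - k a_k + n a_k = 0, i.e. (k+1)^2 a_{k+1} = (k - n) a_k = (k - 7) a_k. The right side vanishes at k = 7, so the series terminates at degree 7.
Standard normalization L_n(0) = 1 gives a_0 = 1. Work upward with a_{k+1} = (k - 7) a_k / (k+1)^2:
  a_1 = (0 - 7)(1) / 1^2 = -7/1 = -7
  a_2 = (1 - 7)(-7) / 2^2 = 42/4 = 21/2
  a_3 = (2 - 7)(21/2) / 3^2 = (-105/2)/9 = -35/6
  a_4 = (3 - 7)(-35/6) / 4^2 = (70/3)/16 = 35/24
  a_5 = (4 - 7)(35/24) / 5^2 = (-35/8)/25 = -7/40
  a_6 = (5 - 7)(-7/40) / 6^2 = (7/20)/36 = 7/720
  a_7 = (6 - 7)(7/720) / 7^2 = (-7/720)/49 = -1/5040
Hence L_7(x) = -x^7/5040 + 7 x^6/720 - 7 x^5/40 + 35 x^4/24 - 35 x^3/6 + 21 x^2/2 - 7 x + 1.

L_7(x); series = -x^7/5040 + 7 x^6/720 - 7 x^5/40 + 35 x^4/24 - 35 x^3/6 + 21 x^2/2 - 7 x + 1


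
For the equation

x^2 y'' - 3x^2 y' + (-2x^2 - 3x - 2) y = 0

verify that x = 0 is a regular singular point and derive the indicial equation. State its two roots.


Divide by x^2 to reach normal form y'' + P_1(x) y' + P_2(x) y = 0 with P_1(x) = -3 and P_2(x) = -2 - 3/x - 2/x^2.
x = 0 is a singular point because the y-coefficient -2 - 3/x - 2/x^2 has a pole at x = 0.
It is a regular singular point because x P_1(x) = p(x) = -3x and x^2 P_2(x) = q(x) = -2x^2 - 3x - 2 are polynomials, hence analytic at x = 0.
p(0) = 0,  q(0) = -2.
Indicial equation: r(r-1) + p(0) r + q(0) = 0, i.e. r^2 + (p(0) - 1) r + q(0) = 0, i.e. r^2 - 1 r - 2 = 0.
Discriminant: (-1)^2 - 4(-2) = 9, so r = (1 ± 3)/2.
Solving: r_1 = 2, r_2 = -1.

indicial: r^2 - 1 r - 2 = 0; roots r_1 = 2, r_2 = -1


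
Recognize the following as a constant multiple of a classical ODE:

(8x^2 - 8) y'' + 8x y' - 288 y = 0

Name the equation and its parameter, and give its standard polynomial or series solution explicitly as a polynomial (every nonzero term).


All three coefficients share the factor -8; dividing through by -8 gives  (1 - x^2) y'' - x y' + 36 y = 0.
This matches the Chebyshev equation (1 - x^2) y'' - x y' + n^2 y = 0 (note the -x y' term, not -2x y') with n^2 = 36, so n = 6; the polynomial solution is T_6(x).
With y = sum_k a_k x^k, matching x^k gives (k+2)(k+1) a_{k+2} = (k^2 - n^2) a_k = (k - 6)(k + 6) a_k. The right side vanishes at k = 6, so the series with the parity of 6 terminates at degree 6.
Standard normalization: leading coefficient of T_n is 2^(n-1), so a_6 = 2^5 = 32. Work downward with a_k = (k+1)(k+2) a_{k+2} / ((k - 6)(k + 6)):
  a_4 = (5)(6)(32) / ((4 - 6)(4 + 6)) = 960/(-20) = -48
  a_2 = (3)(4)(-48) / ((2 - 6)(2 + 6)) = -576/(-32) = 18
  a_0 = (1)(2)(18) / ((0 - 6)(0 + 6)) = 36/(-36) = -1
Hence T_6(x) = 32 x^6 - 48 x^4 + 18 x^2 - 1.

T_6(x); series = 32 x^6 - 48 x^4 + 18 x^2 - 1


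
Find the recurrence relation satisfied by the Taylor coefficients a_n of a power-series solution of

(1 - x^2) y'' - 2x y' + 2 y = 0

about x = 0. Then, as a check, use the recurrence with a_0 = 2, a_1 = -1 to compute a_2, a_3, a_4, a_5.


Substitute y = sum_n a_n x^n.
(1 - 1 x^2) y'' contributes (n+2)(n+1) a_{n+2} - n(n-1) a_n at x^n.
-2 x y'(x) contributes -2 n a_n at x^n.
2 y(x) contributes 2 a_n at x^n.
Matching x^n: (n+2)(n+1) a_{n+2} + (-n(n-1) - 2 n + 2) a_n = 0.
Thus a_{n+2} = (n(n-1) + 2 n - 2) / ((n+1)(n+2)) * a_n.

Check with a_0 = 2, a_1 = -1 (apply the recurrence for n = 0, 1, 2, 3): a_0 = 2, a_1 = -1, a_2 = -2, a_3 = 0, a_4 = -2/3, a_5 = 0.

a_(n+2) = (n(n-1) + 2 n - 2) / ((n+1)(n+2)) * a_n; check: a_0 = 2, a_1 = -1, a_2 = -2, a_3 = 0, a_4 = -2/3, a_5 = 0


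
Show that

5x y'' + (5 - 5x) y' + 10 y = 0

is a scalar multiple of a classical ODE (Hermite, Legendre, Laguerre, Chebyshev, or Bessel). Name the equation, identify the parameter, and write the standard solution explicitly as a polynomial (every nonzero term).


All three coefficients share the factor 5; dividing through by 5 gives  x y'' + (1 - x) y' + 2 y = 0.
This matches the Laguerre equation x y'' + (1 - x) y' + n y = 0 with n = 2; the polynomial solution is L_2(x).
With y = sum_k a_k x^k, matching x^k gives (k+1)k a_{k+1} + (k+1) a_{k+1} - k a_k + n a_k = 0, i.e. (k+1)^2 a_{k+1} = (k - n) a_k = (k - 2) a_k. The right side vanishes at k = 2, so the series terminates at degree 2.
Standard normalization L_n(0) = 1 gives a_0 = 1. Work upward with a_{k+1} = (k - 2) a_k / (k+1)^2:
  a_1 = (0 - 2)(1) / 1^2 = -2/1 = -2
  a_2 = (1 - 2)(-2) / 2^2 = 2/4 = 1/2
Hence L_2(x) = x^2/2 - 2 x + 1.

L_2(x); series = x^2/2 - 2 x + 1


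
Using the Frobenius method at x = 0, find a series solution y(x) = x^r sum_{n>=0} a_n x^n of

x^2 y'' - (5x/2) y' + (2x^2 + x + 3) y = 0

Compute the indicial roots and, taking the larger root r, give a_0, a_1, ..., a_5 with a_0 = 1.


Write in Frobenius form y'' + (p(x)/x) y' + (q(x)/x^2) y = 0:
  p(x) = -5/2,  q(x) = 2x^2 + x + 3.
Indicial equation: r(r-1) + (-5/2) r + (3) = 0 -> roots r_1 = 2, r_2 = 3/2.
Take r = r_1 = 2. Let y(x) = x^r sum_{n>=0} a_n x^n with a_0 = 1.
Substitute y = x^r sum a_n x^n and match x^{r+n}. The recurrence is
  D(n) a_n + 1 a_{n-1} + 2 a_{n-2} = 0,  where D(n) = (r+n)(r+n-1) + (-5/2)(r+n) + (3).
  a_n = [-1 a_{n-1} - 2 a_{n-2}] / D(n).
Since the indicial polynomial factors as (r - r_1)(r - r_2), D(n) = (r_1 + n - r_1)(r_1 + n - r_2) = n(n + 1/2).
Evaluating step by step (a_0 = 1):
  n = 1: D(1) = 1(1 + 1/2) = 3/2; numerator = -1(1) = -1; a_1 = (-1)/(3/2) = -2/3
  n = 2: D(2) = 2(2 + 1/2) = 5; numerator = -1(-2/3) - 2(1) = -4/3; a_2 = (-4/3)/(5) = -4/15
  n = 3: D(3) = 3(3 + 1/2) = 21/2; numerator = -1(-4/15) - 2(-2/3) = 8/5; a_3 = (8/5)/(21/2) = 16/105
  n = 4: D(4) = 4(4 + 1/2) = 18; numerator = -1(16/105) - 2(-4/15) = 8/21; a_4 = (8/21)/(18) = 4/189
  n = 5: D(5) = 5(5 + 1/2) = 55/2; numerator = -1(4/189) - 2(16/105) = -44/135; a_5 = (-44/135)/(55/2) = -8/675

r = 2; a_0 = 1; a_1 = -2/3; a_2 = -4/15; a_3 = 16/105; a_4 = 4/189; a_5 = -8/675


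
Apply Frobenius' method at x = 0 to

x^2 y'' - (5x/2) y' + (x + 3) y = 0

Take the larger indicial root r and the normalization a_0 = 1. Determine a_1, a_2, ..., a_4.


Write in Frobenius form y'' + (p(x)/x) y' + (q(x)/x^2) y = 0:
  p(x) = -5/2,  q(x) = x + 3.
Indicial equation: r(r-1) + (-5/2) r + (3) = 0 -> roots r_1 = 2, r_2 = 3/2.
Take r = r_1 = 2. Let y(x) = x^r sum_{n>=0} a_n x^n with a_0 = 1.
Substitute y = x^r sum a_n x^n and match x^{r+n}. The recurrence is
  D(n) a_n + 1 a_{n-1} = 0,  where D(n) = (r+n)(r+n-1) + (-5/2)(r+n) + (3).
  a_n = -1 / D(n) * a_{n-1}.
Since the indicial polynomial factors as (r - r_1)(r - r_2), D(n) = (r_1 + n - r_1)(r_1 + n - r_2) = n(n + 1/2).
Evaluating step by step (a_0 = 1):
  n = 1: D(1) = 1(1 + 1/2) = 3/2; numerator = -1(1) = -1; a_1 = (-1)/(3/2) = -2/3
  n = 2: D(2) = 2(2 + 1/2) = 5; numerator = -1(-2/3) = 2/3; a_2 = (2/3)/(5) = 2/15
  n = 3: D(3) = 3(3 + 1/2) = 21/2; numerator = -1(2/15) = -2/15; a_3 = (-2/15)/(21/2) = -4/315
  n = 4: D(4) = 4(4 + 1/2) = 18; numerator = -1(-4/315) = 4/315; a_4 = (4/315)/(18) = 2/2835

r = 2; a_0 = 1; a_1 = -2/3; a_2 = 2/15; a_3 = -4/315; a_4 = 2/2835


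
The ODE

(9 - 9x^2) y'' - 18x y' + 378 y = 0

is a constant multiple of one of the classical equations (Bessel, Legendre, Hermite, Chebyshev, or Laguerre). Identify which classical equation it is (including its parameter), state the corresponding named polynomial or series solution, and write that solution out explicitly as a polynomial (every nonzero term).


All three coefficients share the factor 9; dividing through by 9 gives  (1 - x^2) y'' - 2x y' + 42 y = 0.
This matches the Legendre equation (1 - x^2) y'' - 2x y' + n(n+1) y = 0 (note the -2x y' term) with n(n+1) = 42, so n = 6; the polynomial solution is P_6(x).
With y = sum_k a_k x^k, matching x^k gives (k+2)(k+1) a_{k+2} = [k(k+1) - n(n+1)] a_k = (k - 6)(k + 7) a_k. The right side vanishes at k = 6, so the series with the parity of 6 terminates at degree 6.
Standard normalization (P_n(1) = 1): leading coefficient (2n)!/(2^n (n!)^2) = 479001600/(64*518400) = 231/16, so a_6 = 231/16. Work downward with a_k = (k+1)(k+2) a_{k+2} / ((k - 6)(k + 7)):
  a_4 = (5)(6)(231/16) / ((4 - 6)(4 + 7)) = (3465/8)/(-22) = -315/16
  a_2 = (3)(4)(-315/16) / ((2 - 6)(2 + 7)) = (-945/4)/(-36) = 105/16
  a_0 = (1)(2)(105/16) / ((0 - 6)(0 + 7)) = (105/8)/(-42) = -5/16
Hence P_6(x) = 231 x^6/16 - 315 x^4/16 + 105 x^2/16 - 5/16.

P_6(x); series = 231 x^6/16 - 315 x^4/16 + 105 x^2/16 - 5/16


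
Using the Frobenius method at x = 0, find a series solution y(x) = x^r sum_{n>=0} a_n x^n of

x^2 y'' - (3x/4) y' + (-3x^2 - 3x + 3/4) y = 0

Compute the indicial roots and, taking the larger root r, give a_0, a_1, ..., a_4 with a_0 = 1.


Write in Frobenius form y'' + (p(x)/x) y' + (q(x)/x^2) y = 0:
  p(x) = -3/4,  q(x) = -3x^2 - 3x + 3/4.
Indicial equation: r(r-1) + (-3/4) r + (3/4) = 0 -> roots r_1 = 1, r_2 = 3/4.
Take r = r_1 = 1. Let y(x) = x^r sum_{n>=0} a_n x^n with a_0 = 1.
Substitute y = x^r sum a_n x^n and match x^{r+n}. The recurrence is
  D(n) a_n - 3 a_{n-1} - 3 a_{n-2} = 0,  where D(n) = (r+n)(r+n-1) + (-3/4)(r+n) + (3/4).
  a_n = [3 a_{n-1} + 3 a_{n-2}] / D(n).
Since the indicial polynomial factors as (r - r_1)(r - r_2), D(n) = (r_1 + n - r_1)(r_1 + n - r_2) = n(n + 1/4).
Evaluating step by step (a_0 = 1):
  n = 1: D(1) = 1(1 + 1/4) = 5/4; numerator = 3(1) = 3; a_1 = (3)/(5/4) = 12/5
  n = 2: D(2) = 2(2 + 1/4) = 9/2; numerator = 3(12/5) + 3(1) = 51/5; a_2 = (51/5)/(9/2) = 34/15
  n = 3: D(3) = 3(3 + 1/4) = 39/4; numerator = 3(34/15) + 3(12/5) = 14; a_3 = (14)/(39/4) = 56/39
  n = 4: D(4) = 4(4 + 1/4) = 17; numerator = 3(56/39) + 3(34/15) = 722/65; a_4 = (722/65)/(17) = 722/1105

r = 1; a_0 = 1; a_1 = 12/5; a_2 = 34/15; a_3 = 56/39; a_4 = 722/1105


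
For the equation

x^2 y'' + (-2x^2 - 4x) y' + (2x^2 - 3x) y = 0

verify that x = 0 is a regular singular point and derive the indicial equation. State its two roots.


Divide by x^2 to reach normal form y'' + P_1(x) y' + P_2(x) y = 0 with P_1(x) = -2 - 4/x and P_2(x) = 2 - 3/x.
x = 0 is a singular point because the y'-coefficient -2 - 4/x has a pole at x = 0 and the y-coefficient 2 - 3/x has a pole at x = 0.
It is a regular singular point because x P_1(x) = p(x) = -2x - 4 and x^2 P_2(x) = q(x) = 2x^2 - 3x are polynomials, hence analytic at x = 0.
p(0) = -4,  q(0) = 0.
Indicial equation: r(r-1) + p(0) r + q(0) = 0, i.e. r^2 + (p(0) - 1) r + q(0) = 0, i.e. r^2 - 5 r = 0.
Discriminant: (-5)^2 - 4(0) = 25, so r = (5 ± 5)/2.
Solving: r_1 = 5, r_2 = 0.

indicial: r^2 - 5 r = 0; roots r_1 = 5, r_2 = 0


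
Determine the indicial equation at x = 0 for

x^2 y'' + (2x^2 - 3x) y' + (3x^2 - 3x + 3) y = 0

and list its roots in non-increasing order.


Divide by x^2 to reach normal form y'' + P_1(x) y' + P_2(x) y = 0 with P_1(x) = 2 - 3/x and P_2(x) = 3 - 3/x + 3/x^2.
x = 0 is a singular point because the y'-coefficient 2 - 3/x has a pole at x = 0 and the y-coefficient 3 - 3/x + 3/x^2 has a pole at x = 0.
It is a regular singular point because x P_1(x) = p(x) = 2x - 3 and x^2 P_2(x) = q(x) = 3x^2 - 3x + 3 are polynomials, hence analytic at x = 0.
p(0) = -3,  q(0) = 3.
Indicial equation: r(r-1) + p(0) r + q(0) = 0, i.e. r^2 + (p(0) - 1) r + q(0) = 0, i.e. r^2 - 4 r + 3 = 0.
Discriminant: (-4)^2 - 4(3) = 4, so r = (4 ± 2)/2.
Solving: r_1 = 3, r_2 = 1.

indicial: r^2 - 4 r + 3 = 0; roots r_1 = 3, r_2 = 1


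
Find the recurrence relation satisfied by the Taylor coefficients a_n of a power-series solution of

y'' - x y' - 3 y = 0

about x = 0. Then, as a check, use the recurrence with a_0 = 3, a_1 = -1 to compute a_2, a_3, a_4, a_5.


Substitute y = sum_n a_n x^n.
y''(x) has coefficient (n+2)(n+1) a_{n+2} at x^n;
-x y'(x) has coefficient -n a_n at x^n (shift);
-3 y(x) has coefficient -3 a_n at x^n.
Matching x^n: (n+2)(n+1) a_{n+2} + (-n - 3) a_n = 0.
Thus a_{n+2} = (n + 3) / ((n+1)(n+2)) * a_n.

Check with a_0 = 3, a_1 = -1 (apply the recurrence for n = 0, 1, 2, 3): a_0 = 3, a_1 = -1, a_2 = 9/2, a_3 = -2/3, a_4 = 15/8, a_5 = -1/5.

a_(n+2) = (n + 3) / ((n+1)(n+2)) * a_n; check: a_0 = 3, a_1 = -1, a_2 = 9/2, a_3 = -2/3, a_4 = 15/8, a_5 = -1/5


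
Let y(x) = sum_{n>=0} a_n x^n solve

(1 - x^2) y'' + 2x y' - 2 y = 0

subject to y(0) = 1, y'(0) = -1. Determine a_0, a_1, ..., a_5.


Ansatz: y(x) = sum_{n>=0} a_n x^n, so y'(x) = sum_{n>=1} n a_n x^(n-1) and y''(x) = sum_{n>=2} n(n-1) a_n x^(n-2).
Substitute into P(x) y'' + Q(x) y' + R(x) y = 0 with P(x) = 1 - x^2, Q(x) = 2x, R(x) = -2, and match powers of x.
Initial conditions: a_0 = 1, a_1 = -1.
Setting the coefficient of each power of x to zero and solving order by order (substituting the coefficients already found):
  x^0: 2 a_2 - 2 a_0 = 0  ->  2 a_2 = 2 a_0 = 2  ->  a_2 = 1
  x^1: 6 a_3 = 0  ->  a_3 = 0
  x^2: 12 a_4 = 0  ->  a_4 = 0
  x^3: 20 a_5 - 2 a_3 = 0  ->  20 a_5 = 2 a_3 = 0  ->  a_5 = 0
Truncated series: y(x) = 1 - x + x^2 + O(x^6).

a_0 = 1; a_1 = -1; a_2 = 1; a_3 = 0; a_4 = 0; a_5 = 0


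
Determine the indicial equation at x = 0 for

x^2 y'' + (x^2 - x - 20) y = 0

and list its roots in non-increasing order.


Divide by x^2 to reach normal form y'' + P_1(x) y' + P_2(x) y = 0 with P_1(x) = 0 and P_2(x) = 1 - 1/x - 20/x^2.
x = 0 is a singular point because the y-coefficient 1 - 1/x - 20/x^2 has a pole at x = 0.
It is a regular singular point because x P_1(x) = p(x) = 0 and x^2 P_2(x) = q(x) = x^2 - x - 20 are polynomials, hence analytic at x = 0.
p(0) = 0,  q(0) = -20.
Indicial equation: r(r-1) + p(0) r + q(0) = 0, i.e. r^2 + (p(0) - 1) r + q(0) = 0, i.e. r^2 - 1 r - 20 = 0.
Discriminant: (-1)^2 - 4(-20) = 81, so r = (1 ± 9)/2.
Solving: r_1 = 5, r_2 = -4.

indicial: r^2 - 1 r - 20 = 0; roots r_1 = 5, r_2 = -4


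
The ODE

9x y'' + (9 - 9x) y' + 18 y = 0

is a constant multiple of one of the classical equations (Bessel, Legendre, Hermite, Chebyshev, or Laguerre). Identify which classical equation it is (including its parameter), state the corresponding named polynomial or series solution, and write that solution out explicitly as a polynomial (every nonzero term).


All three coefficients share the factor 9; dividing through by 9 gives  x y'' + (1 - x) y' + 2 y = 0.
This matches the Laguerre equation x y'' + (1 - x) y' + n y = 0 with n = 2; the polynomial solution is L_2(x).
With y = sum_k a_k x^k, matching x^k gives (k+1)k a_{k+1} + (k+1) a_{k+1} - k a_k + n a_k = 0, i.e. (k+1)^2 a_{k+1} = (k - n) a_k = (k - 2) a_k. The right side vanishes at k = 2, so the series terminates at degree 2.
Standard normalization L_n(0) = 1 gives a_0 = 1. Work upward with a_{k+1} = (k - 2) a_k / (k+1)^2:
  a_1 = (0 - 2)(1) / 1^2 = -2/1 = -2
  a_2 = (1 - 2)(-2) / 2^2 = 2/4 = 1/2
Hence L_2(x) = x^2/2 - 2 x + 1.

L_2(x); series = x^2/2 - 2 x + 1


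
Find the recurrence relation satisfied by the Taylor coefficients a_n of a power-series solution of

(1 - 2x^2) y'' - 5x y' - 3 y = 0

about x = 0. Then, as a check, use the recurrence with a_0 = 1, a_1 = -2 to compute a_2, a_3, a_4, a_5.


Substitute y = sum_n a_n x^n.
(1 - 2 x^2) y'' contributes (n+2)(n+1) a_{n+2} - 2 n(n-1) a_n at x^n.
-5 x y'(x) contributes -5 n a_n at x^n.
-3 y(x) contributes -3 a_n at x^n.
Matching x^n: (n+2)(n+1) a_{n+2} + (-2 n(n-1) - 5 n - 3) a_n = 0.
Thus a_{n+2} = (2 n(n-1) + 5 n + 3) / ((n+1)(n+2)) * a_n.

Check with a_0 = 1, a_1 = -2 (apply the recurrence for n = 0, 1, 2, 3): a_0 = 1, a_1 = -2, a_2 = 3/2, a_3 = -8/3, a_4 = 17/8, a_5 = -4.

a_(n+2) = (2 n(n-1) + 5 n + 3) / ((n+1)(n+2)) * a_n; check: a_0 = 1, a_1 = -2, a_2 = 3/2, a_3 = -8/3, a_4 = 17/8, a_5 = -4


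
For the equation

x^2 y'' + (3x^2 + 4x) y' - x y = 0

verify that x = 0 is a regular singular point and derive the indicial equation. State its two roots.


Divide by x^2 to reach normal form y'' + P_1(x) y' + P_2(x) y = 0 with P_1(x) = 3 + 4/x and P_2(x) = -1/x.
x = 0 is a singular point because the y'-coefficient 3 + 4/x has a pole at x = 0 and the y-coefficient -1/x has a pole at x = 0.
It is a regular singular point because x P_1(x) = p(x) = 3x + 4 and x^2 P_2(x) = q(x) = -x are polynomials, hence analytic at x = 0.
p(0) = 4,  q(0) = 0.
Indicial equation: r(r-1) + p(0) r + q(0) = 0, i.e. r^2 + (p(0) - 1) r + q(0) = 0, i.e. r^2 + 3 r = 0.
Discriminant: (3)^2 - 4(0) = 9, so r = (-3 ± 3)/2.
Solving: r_1 = 0, r_2 = -3.

indicial: r^2 + 3 r = 0; roots r_1 = 0, r_2 = -3


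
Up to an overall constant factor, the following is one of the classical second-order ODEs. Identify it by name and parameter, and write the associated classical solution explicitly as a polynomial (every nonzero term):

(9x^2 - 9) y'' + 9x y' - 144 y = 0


All three coefficients share the factor -9; dividing through by -9 gives  (1 - x^2) y'' - x y' + 16 y = 0.
This matches the Chebyshev equation (1 - x^2) y'' - x y' + n^2 y = 0 (note the -x y' term, not -2x y') with n^2 = 16, so n = 4; the polynomial solution is T_4(x).
With y = sum_k a_k x^k, matching x^k gives (k+2)(k+1) a_{k+2} = (k^2 - n^2) a_k = (k - 4)(k + 4) a_k. The right side vanishes at k = 4, so the series with the parity of 4 terminates at degree 4.
Standard normalization: leading coefficient of T_n is 2^(n-1), so a_4 = 2^3 = 8. Work downward with a_k = (k+1)(k+2) a_{k+2} / ((k - 4)(k + 4)):
  a_2 = (3)(4)(8) / ((2 - 4)(2 + 4)) = 96/(-12) = -8
  a_0 = (1)(2)(-8) / ((0 - 4)(0 + 4)) = -16/(-16) = 1
Hence T_4(x) = 8 x^4 - 8 x^2 + 1.

T_4(x); series = 8 x^4 - 8 x^2 + 1


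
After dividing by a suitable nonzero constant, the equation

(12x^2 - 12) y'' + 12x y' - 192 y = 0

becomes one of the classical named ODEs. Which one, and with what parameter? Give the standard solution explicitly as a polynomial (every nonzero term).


All three coefficients share the factor -12; dividing through by -12 gives  (1 - x^2) y'' - x y' + 16 y = 0.
This matches the Chebyshev equation (1 - x^2) y'' - x y' + n^2 y = 0 (note the -x y' term, not -2x y') with n^2 = 16, so n = 4; the polynomial solution is T_4(x).
With y = sum_k a_k x^k, matching x^k gives (k+2)(k+1) a_{k+2} = (k^2 - n^2) a_k = (k - 4)(k + 4) a_k. The right side vanishes at k = 4, so the series with the parity of 4 terminates at degree 4.
Standard normalization: leading coefficient of T_n is 2^(n-1), so a_4 = 2^3 = 8. Work downward with a_k = (k+1)(k+2) a_{k+2} / ((k - 4)(k + 4)):
  a_2 = (3)(4)(8) / ((2 - 4)(2 + 4)) = 96/(-12) = -8
  a_0 = (1)(2)(-8) / ((0 - 4)(0 + 4)) = -16/(-16) = 1
Hence T_4(x) = 8 x^4 - 8 x^2 + 1.

T_4(x); series = 8 x^4 - 8 x^2 + 1


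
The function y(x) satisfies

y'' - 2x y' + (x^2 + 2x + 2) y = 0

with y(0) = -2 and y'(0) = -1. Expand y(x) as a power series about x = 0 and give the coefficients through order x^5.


Ansatz: y(x) = sum_{n>=0} a_n x^n, so y'(x) = sum_{n>=1} n a_n x^(n-1) and y''(x) = sum_{n>=2} n(n-1) a_n x^(n-2).
Substitute into P(x) y'' + Q(x) y' + R(x) y = 0 with P(x) = 1, Q(x) = -2x, R(x) = x^2 + 2x + 2, and match powers of x.
Initial conditions: a_0 = -2, a_1 = -1.
Setting the coefficient of each power of x to zero and solving order by order (substituting the coefficients already found):
  x^0: 2 a_2 + 2 a_0 = 0  ->  2 a_2 = -2 a_0 = 4  ->  a_2 = 2
  x^1: 6 a_3 + 2 a_0 = 0  ->  6 a_3 = -2 a_0 = 4  ->  a_3 = 2/3
  x^2: 12 a_4 - 2 a_2 + 2 a_1 + a_0 = 0  ->  12 a_4 = 2 a_2 - 2 a_1 - a_0 = 8  ->  a_4 = 2/3
  x^3: 20 a_5 - 4 a_3 + 2 a_2 + a_1 = 0  ->  20 a_5 = 4 a_3 - 2 a_2 - a_1 = -1/3  ->  a_5 = -1/60
Truncated series: y(x) = -2 - x + 2 x^2 + (2/3) x^3 + (2/3) x^4 - (1/60) x^5 + O(x^6).

a_0 = -2; a_1 = -1; a_2 = 2; a_3 = 2/3; a_4 = 2/3; a_5 = -1/60


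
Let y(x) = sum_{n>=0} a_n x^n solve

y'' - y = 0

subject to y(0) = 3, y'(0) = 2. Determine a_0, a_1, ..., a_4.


Ansatz: y(x) = sum_{n>=0} a_n x^n, so y'(x) = sum_{n>=1} n a_n x^(n-1) and y''(x) = sum_{n>=2} n(n-1) a_n x^(n-2).
Substitute into P(x) y'' + Q(x) y' + R(x) y = 0 with P(x) = 1, Q(x) = 0, R(x) = -1, and match powers of x.
Initial conditions: a_0 = 3, a_1 = 2.
Setting the coefficient of each power of x to zero and solving order by order (substituting the coefficients already found):
  x^0: 2 a_2 - a_0 = 0  ->  2 a_2 = a_0 = 3  ->  a_2 = 3/2
  x^1: 6 a_3 - a_1 = 0  ->  6 a_3 = a_1 = 2  ->  a_3 = 1/3
  x^2: 12 a_4 - a_2 = 0  ->  12 a_4 = a_2 = 3/2  ->  a_4 = 1/8
Truncated series: y(x) = 3 + 2 x + (3/2) x^2 + (1/3) x^3 + (1/8) x^4 + O(x^5).

a_0 = 3; a_1 = 2; a_2 = 3/2; a_3 = 1/3; a_4 = 1/8


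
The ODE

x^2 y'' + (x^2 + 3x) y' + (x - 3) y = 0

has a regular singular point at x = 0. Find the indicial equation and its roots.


Divide by x^2 to reach normal form y'' + P_1(x) y' + P_2(x) y = 0 with P_1(x) = 1 + 3/x and P_2(x) = 1/x - 3/x^2.
x = 0 is a singular point because the y'-coefficient 1 + 3/x has a pole at x = 0 and the y-coefficient 1/x - 3/x^2 has a pole at x = 0.
It is a regular singular point because x P_1(x) = p(x) = x + 3 and x^2 P_2(x) = q(x) = x - 3 are polynomials, hence analytic at x = 0.
p(0) = 3,  q(0) = -3.
Indicial equation: r(r-1) + p(0) r + q(0) = 0, i.e. r^2 + (p(0) - 1) r + q(0) = 0, i.e. r^2 + 2 r - 3 = 0.
Discriminant: (2)^2 - 4(-3) = 16, so r = (-2 ± 4)/2.
Solving: r_1 = 1, r_2 = -3.

indicial: r^2 + 2 r - 3 = 0; roots r_1 = 1, r_2 = -3


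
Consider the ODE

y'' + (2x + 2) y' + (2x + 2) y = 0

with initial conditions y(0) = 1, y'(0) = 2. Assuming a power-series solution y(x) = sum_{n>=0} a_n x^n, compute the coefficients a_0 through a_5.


Ansatz: y(x) = sum_{n>=0} a_n x^n, so y'(x) = sum_{n>=1} n a_n x^(n-1) and y''(x) = sum_{n>=2} n(n-1) a_n x^(n-2).
Substitute into P(x) y'' + Q(x) y' + R(x) y = 0 with P(x) = 1, Q(x) = 2x + 2, R(x) = 2x + 2, and match powers of x.
Initial conditions: a_0 = 1, a_1 = 2.
Setting the coefficient of each power of x to zero and solving order by order (substituting the coefficients already found):
  x^0: 2 a_2 + 2 a_1 + 2 a_0 = 0  ->  2 a_2 = -2 a_1 - 2 a_0 = -6  ->  a_2 = -3
  x^1: 6 a_3 + 4 a_2 + 4 a_1 + 2 a_0 = 0  ->  6 a_3 = -4 a_2 - 4 a_1 - 2 a_0 = 2  ->  a_3 = 1/3
  x^2: 12 a_4 + 6 a_3 + 6 a_2 + 2 a_1 = 0  ->  12 a_4 = -6 a_3 - 6 a_2 - 2 a_1 = 12  ->  a_4 = 1
  x^3: 20 a_5 + 8 a_4 + 8 a_3 + 2 a_2 = 0  ->  20 a_5 = -8 a_4 - 8 a_3 - 2 a_2 = -14/3  ->  a_5 = -7/30
Truncated series: y(x) = 1 + 2 x - 3 x^2 + (1/3) x^3 + x^4 - (7/30) x^5 + O(x^6).

a_0 = 1; a_1 = 2; a_2 = -3; a_3 = 1/3; a_4 = 1; a_5 = -7/30


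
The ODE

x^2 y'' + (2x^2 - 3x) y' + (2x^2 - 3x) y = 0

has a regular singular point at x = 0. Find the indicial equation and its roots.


Divide by x^2 to reach normal form y'' + P_1(x) y' + P_2(x) y = 0 with P_1(x) = 2 - 3/x and P_2(x) = 2 - 3/x.
x = 0 is a singular point because the y'-coefficient 2 - 3/x has a pole at x = 0 and the y-coefficient 2 - 3/x has a pole at x = 0.
It is a regular singular point because x P_1(x) = p(x) = 2x - 3 and x^2 P_2(x) = q(x) = 2x^2 - 3x are polynomials, hence analytic at x = 0.
p(0) = -3,  q(0) = 0.
Indicial equation: r(r-1) + p(0) r + q(0) = 0, i.e. r^2 + (p(0) - 1) r + q(0) = 0, i.e. r^2 - 4 r = 0.
Discriminant: (-4)^2 - 4(0) = 16, so r = (4 ± 4)/2.
Solving: r_1 = 4, r_2 = 0.

indicial: r^2 - 4 r = 0; roots r_1 = 4, r_2 = 0


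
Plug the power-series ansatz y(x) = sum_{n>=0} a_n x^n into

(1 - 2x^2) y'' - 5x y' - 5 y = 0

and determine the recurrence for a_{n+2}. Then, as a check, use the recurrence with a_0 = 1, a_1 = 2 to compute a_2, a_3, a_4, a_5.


Substitute y = sum_n a_n x^n.
(1 - 2 x^2) y'' contributes (n+2)(n+1) a_{n+2} - 2 n(n-1) a_n at x^n.
-5 x y'(x) contributes -5 n a_n at x^n.
-5 y(x) contributes -5 a_n at x^n.
Matching x^n: (n+2)(n+1) a_{n+2} + (-2 n(n-1) - 5 n - 5) a_n = 0.
Thus a_{n+2} = (2 n(n-1) + 5 n + 5) / ((n+1)(n+2)) * a_n.

Check with a_0 = 1, a_1 = 2 (apply the recurrence for n = 0, 1, 2, 3): a_0 = 1, a_1 = 2, a_2 = 5/2, a_3 = 10/3, a_4 = 95/24, a_5 = 16/3.

a_(n+2) = (2 n(n-1) + 5 n + 5) / ((n+1)(n+2)) * a_n; check: a_0 = 1, a_1 = 2, a_2 = 5/2, a_3 = 10/3, a_4 = 95/24, a_5 = 16/3


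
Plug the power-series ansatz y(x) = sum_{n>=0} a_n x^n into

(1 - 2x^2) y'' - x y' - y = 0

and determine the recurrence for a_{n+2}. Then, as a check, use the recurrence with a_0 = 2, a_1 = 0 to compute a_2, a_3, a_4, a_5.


Substitute y = sum_n a_n x^n.
(1 - 2 x^2) y'' contributes (n+2)(n+1) a_{n+2} - 2 n(n-1) a_n at x^n.
-x y'(x) contributes -n a_n at x^n.
-y(x) contributes -1 a_n at x^n.
Matching x^n: (n+2)(n+1) a_{n+2} + (-2 n(n-1) - n - 1) a_n = 0.
Thus a_{n+2} = (2 n(n-1) + n + 1) / ((n+1)(n+2)) * a_n.

Check with a_0 = 2, a_1 = 0 (apply the recurrence for n = 0, 1, 2, 3): a_0 = 2, a_1 = 0, a_2 = 1, a_3 = 0, a_4 = 7/12, a_5 = 0.

a_(n+2) = (2 n(n-1) + n + 1) / ((n+1)(n+2)) * a_n; check: a_0 = 2, a_1 = 0, a_2 = 1, a_3 = 0, a_4 = 7/12, a_5 = 0


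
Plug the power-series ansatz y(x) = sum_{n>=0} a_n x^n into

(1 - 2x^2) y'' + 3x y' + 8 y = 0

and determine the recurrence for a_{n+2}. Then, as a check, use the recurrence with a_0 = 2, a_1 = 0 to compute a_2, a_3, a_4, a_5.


Substitute y = sum_n a_n x^n.
(1 - 2 x^2) y'' contributes (n+2)(n+1) a_{n+2} - 2 n(n-1) a_n at x^n.
3 x y'(x) contributes 3 n a_n at x^n.
8 y(x) contributes 8 a_n at x^n.
Matching x^n: (n+2)(n+1) a_{n+2} + (-2 n(n-1) + 3 n + 8) a_n = 0.
Thus a_{n+2} = (2 n(n-1) - 3 n - 8) / ((n+1)(n+2)) * a_n.

Check with a_0 = 2, a_1 = 0 (apply the recurrence for n = 0, 1, 2, 3): a_0 = 2, a_1 = 0, a_2 = -8, a_3 = 0, a_4 = 20/3, a_5 = 0.

a_(n+2) = (2 n(n-1) - 3 n - 8) / ((n+1)(n+2)) * a_n; check: a_0 = 2, a_1 = 0, a_2 = -8, a_3 = 0, a_4 = 20/3, a_5 = 0


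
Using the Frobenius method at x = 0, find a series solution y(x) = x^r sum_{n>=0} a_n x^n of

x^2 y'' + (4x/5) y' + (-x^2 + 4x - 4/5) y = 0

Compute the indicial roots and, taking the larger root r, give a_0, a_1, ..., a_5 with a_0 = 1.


Write in Frobenius form y'' + (p(x)/x) y' + (q(x)/x^2) y = 0:
  p(x) = 4/5,  q(x) = -x^2 + 4x - 4/5.
Indicial equation: r(r-1) + (4/5) r + (-4/5) = 0 -> roots r_1 = 1, r_2 = -4/5.
Take r = r_1 = 1. Let y(x) = x^r sum_{n>=0} a_n x^n with a_0 = 1.
Substitute y = x^r sum a_n x^n and match x^{r+n}. The recurrence is
  D(n) a_n + 4 a_{n-1} - 1 a_{n-2} = 0,  where D(n) = (r+n)(r+n-1) + (4/5)(r+n) + (-4/5).
  a_n = [-4 a_{n-1} + 1 a_{n-2}] / D(n).
Since the indicial polynomial factors as (r - r_1)(r - r_2), D(n) = (r_1 + n - r_1)(r_1 + n - r_2) = n(n + 9/5).
Evaluating step by step (a_0 = 1):
  n = 1: D(1) = 1(1 + 9/5) = 14/5; numerator = -4(1) = -4; a_1 = (-4)/(14/5) = -10/7
  n = 2: D(2) = 2(2 + 9/5) = 38/5; numerator = -4(-10/7) + 1(1) = 47/7; a_2 = (47/7)/(38/5) = 235/266
  n = 3: D(3) = 3(3 + 9/5) = 72/5; numerator = -4(235/266) + 1(-10/7) = -660/133; a_3 = (-660/133)/(72/5) = -275/798
  n = 4: D(4) = 4(4 + 9/5) = 116/5; numerator = -4(-275/798) + 1(235/266) = 95/42; a_4 = (95/42)/(116/5) = 475/4872
  n = 5: D(5) = 5(5 + 9/5) = 34; numerator = -4(475/4872) + 1(-275/798) = -8500/11571; a_5 = (-8500/11571)/(34) = -250/11571

r = 1; a_0 = 1; a_1 = -10/7; a_2 = 235/266; a_3 = -275/798; a_4 = 475/4872; a_5 = -250/11571


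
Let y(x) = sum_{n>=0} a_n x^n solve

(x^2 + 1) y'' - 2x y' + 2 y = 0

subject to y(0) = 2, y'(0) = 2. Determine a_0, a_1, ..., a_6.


Ansatz: y(x) = sum_{n>=0} a_n x^n, so y'(x) = sum_{n>=1} n a_n x^(n-1) and y''(x) = sum_{n>=2} n(n-1) a_n x^(n-2).
Substitute into P(x) y'' + Q(x) y' + R(x) y = 0 with P(x) = x^2 + 1, Q(x) = -2x, R(x) = 2, and match powers of x.
Initial conditions: a_0 = 2, a_1 = 2.
Setting the coefficient of each power of x to zero and solving order by order (substituting the coefficients already found):
  x^0: 2 a_2 + 2 a_0 = 0  ->  2 a_2 = -2 a_0 = -4  ->  a_2 = -2
  x^1: 6 a_3 = 0  ->  a_3 = 0
  x^2: 12 a_4 = 0  ->  a_4 = 0
  x^3: 20 a_5 + 2 a_3 = 0  ->  20 a_5 = -2 a_3 = 0  ->  a_5 = 0
  x^4: 30 a_6 + 6 a_4 = 0  ->  30 a_6 = -6 a_4 = 0  ->  a_6 = 0
Truncated series: y(x) = 2 + 2 x - 2 x^2 + O(x^7).

a_0 = 2; a_1 = 2; a_2 = -2; a_3 = 0; a_4 = 0; a_5 = 0; a_6 = 0


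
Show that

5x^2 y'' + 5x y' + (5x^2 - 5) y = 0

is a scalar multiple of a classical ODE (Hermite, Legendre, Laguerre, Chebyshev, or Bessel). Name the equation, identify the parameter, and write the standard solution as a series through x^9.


All three coefficients share the factor 5; dividing through by 5 gives  x^2 y'' + x y' + (x^2 - 1) y = 0.
This matches the Bessel equation x^2 y'' + x y' + (x^2 - nu^2) y = 0 with nu^2 = 1, so nu = 1; the solution bounded at x = 0 is J_1(x).
Frobenius at x = 0: indicial roots ±nu; for r = nu the recurrence k(k + 2nu) c_k = -c_{k-2} gives the standard series J_nu(x) = sum_{k>=0} (-1)^k / (k! (k+nu)!) (x/2)^(2k+nu). Evaluate the first 5 terms:
  k = 0: (-1)^0 / (0! * 1! * 2^1) x^1 = 1/(1*1*2) x^1 = (1/2) x^1
  k = 1: (-1)^1 / (1! * 2! * 2^3) x^3 = -1/(1*2*8) x^3 = (-1/16) x^3
  k = 2: (-1)^2 / (2! * 3! * 2^5) x^5 = 1/(2*6*32) x^5 = (1/384) x^5
  k = 3: (-1)^3 / (3! * 4! * 2^7) x^7 = -1/(6*24*128) x^7 = (-1/18432) x^7
  k = 4: (-1)^4 / (4! * 5! * 2^9) x^9 = 1/(24*120*512) x^9 = (1/1474560) x^9
Hence J_1(x) = x^9/1474560 - x^7/18432 + x^5/384 - x^3/16 + x/2 + ....

J_1(x); series = x^9/1474560 - x^7/18432 + x^5/384 - x^3/16 + x/2


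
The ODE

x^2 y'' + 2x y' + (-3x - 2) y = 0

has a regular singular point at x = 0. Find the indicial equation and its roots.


Divide by x^2 to reach normal form y'' + P_1(x) y' + P_2(x) y = 0 with P_1(x) = 2/x and P_2(x) = -3/x - 2/x^2.
x = 0 is a singular point because the y'-coefficient 2/x has a pole at x = 0 and the y-coefficient -3/x - 2/x^2 has a pole at x = 0.
It is a regular singular point because x P_1(x) = p(x) = 2 and x^2 P_2(x) = q(x) = -3x - 2 are polynomials, hence analytic at x = 0.
p(0) = 2,  q(0) = -2.
Indicial equation: r(r-1) + p(0) r + q(0) = 0, i.e. r^2 + (p(0) - 1) r + q(0) = 0, i.e. r^2 + 1 r - 2 = 0.
Discriminant: (1)^2 - 4(-2) = 9, so r = (-1 ± 3)/2.
Solving: r_1 = 1, r_2 = -2.

indicial: r^2 + 1 r - 2 = 0; roots r_1 = 1, r_2 = -2


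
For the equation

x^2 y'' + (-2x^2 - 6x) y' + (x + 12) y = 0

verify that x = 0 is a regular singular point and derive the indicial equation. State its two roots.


Divide by x^2 to reach normal form y'' + P_1(x) y' + P_2(x) y = 0 with P_1(x) = -2 - 6/x and P_2(x) = 1/x + 12/x^2.
x = 0 is a singular point because the y'-coefficient -2 - 6/x has a pole at x = 0 and the y-coefficient 1/x + 12/x^2 has a pole at x = 0.
It is a regular singular point because x P_1(x) = p(x) = -2x - 6 and x^2 P_2(x) = q(x) = x + 12 are polynomials, hence analytic at x = 0.
p(0) = -6,  q(0) = 12.
Indicial equation: r(r-1) + p(0) r + q(0) = 0, i.e. r^2 + (p(0) - 1) r + q(0) = 0, i.e. r^2 - 7 r + 12 = 0.
Discriminant: (-7)^2 - 4(12) = 1, so r = (7 ± 1)/2.
Solving: r_1 = 4, r_2 = 3.

indicial: r^2 - 7 r + 12 = 0; roots r_1 = 4, r_2 = 3


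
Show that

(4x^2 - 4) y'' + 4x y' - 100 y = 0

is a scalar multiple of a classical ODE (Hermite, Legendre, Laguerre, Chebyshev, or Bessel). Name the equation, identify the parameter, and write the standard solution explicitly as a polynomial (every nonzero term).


All three coefficients share the factor -4; dividing through by -4 gives  (1 - x^2) y'' - x y' + 25 y = 0.
This matches the Chebyshev equation (1 - x^2) y'' - x y' + n^2 y = 0 (note the -x y' term, not -2x y') with n^2 = 25, so n = 5; the polynomial solution is T_5(x).
With y = sum_k a_k x^k, matching x^k gives (k+2)(k+1) a_{k+2} = (k^2 - n^2) a_k = (k - 5)(k + 5) a_k. The right side vanishes at k = 5, so the series with the parity of 5 terminates at degree 5.
Standard normalization: leading coefficient of T_n is 2^(n-1), so a_5 = 2^4 = 16. Work downward with a_k = (k+1)(k+2) a_{k+2} / ((k - 5)(k + 5)):
  a_3 = (4)(5)(16) / ((3 - 5)(3 + 5)) = 320/(-16) = -20
  a_1 = (2)(3)(-20) / ((1 - 5)(1 + 5)) = -120/(-24) = 5
Hence T_5(x) = 16 x^5 - 20 x^3 + 5 x.

T_5(x); series = 16 x^5 - 20 x^3 + 5 x


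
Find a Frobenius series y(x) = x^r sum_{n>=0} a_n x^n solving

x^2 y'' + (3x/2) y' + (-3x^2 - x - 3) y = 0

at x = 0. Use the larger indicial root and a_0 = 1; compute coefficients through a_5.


Write in Frobenius form y'' + (p(x)/x) y' + (q(x)/x^2) y = 0:
  p(x) = 3/2,  q(x) = -3x^2 - x - 3.
Indicial equation: r(r-1) + (3/2) r + (-3) = 0 -> roots r_1 = 3/2, r_2 = -2.
Take r = r_1 = 3/2. Let y(x) = x^r sum_{n>=0} a_n x^n with a_0 = 1.
Substitute y = x^r sum a_n x^n and match x^{r+n}. The recurrence is
  D(n) a_n - 1 a_{n-1} - 3 a_{n-2} = 0,  where D(n) = (r+n)(r+n-1) + (3/2)(r+n) + (-3).
  a_n = [1 a_{n-1} + 3 a_{n-2}] / D(n).
Since the indicial polynomial factors as (r - r_1)(r - r_2), D(n) = (r_1 + n - r_1)(r_1 + n - r_2) = n(n + 7/2).
Evaluating step by step (a_0 = 1):
  n = 1: D(1) = 1(1 + 7/2) = 9/2; numerator = 1(1) = 1; a_1 = (1)/(9/2) = 2/9
  n = 2: D(2) = 2(2 + 7/2) = 11; numerator = 1(2/9) + 3(1) = 29/9; a_2 = (29/9)/(11) = 29/99
  n = 3: D(3) = 3(3 + 7/2) = 39/2; numerator = 1(29/99) + 3(2/9) = 95/99; a_3 = (95/99)/(39/2) = 190/3861
  n = 4: D(4) = 4(4 + 7/2) = 30; numerator = 1(190/3861) + 3(29/99) = 3583/3861; a_4 = (3583/3861)/(30) = 3583/115830
  n = 5: D(5) = 5(5 + 7/2) = 85/2; numerator = 1(3583/115830) + 3(190/3861) = 1591/8910; a_5 = (1591/8910)/(85/2) = 1591/378675

r = 3/2; a_0 = 1; a_1 = 2/9; a_2 = 29/99; a_3 = 190/3861; a_4 = 3583/115830; a_5 = 1591/378675


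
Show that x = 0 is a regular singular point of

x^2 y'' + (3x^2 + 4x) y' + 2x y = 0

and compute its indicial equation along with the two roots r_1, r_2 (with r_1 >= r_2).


Divide by x^2 to reach normal form y'' + P_1(x) y' + P_2(x) y = 0 with P_1(x) = 3 + 4/x and P_2(x) = 2/x.
x = 0 is a singular point because the y'-coefficient 3 + 4/x has a pole at x = 0 and the y-coefficient 2/x has a pole at x = 0.
It is a regular singular point because x P_1(x) = p(x) = 3x + 4 and x^2 P_2(x) = q(x) = 2x are polynomials, hence analytic at x = 0.
p(0) = 4,  q(0) = 0.
Indicial equation: r(r-1) + p(0) r + q(0) = 0, i.e. r^2 + (p(0) - 1) r + q(0) = 0, i.e. r^2 + 3 r = 0.
Discriminant: (3)^2 - 4(0) = 9, so r = (-3 ± 3)/2.
Solving: r_1 = 0, r_2 = -3.

indicial: r^2 + 3 r = 0; roots r_1 = 0, r_2 = -3


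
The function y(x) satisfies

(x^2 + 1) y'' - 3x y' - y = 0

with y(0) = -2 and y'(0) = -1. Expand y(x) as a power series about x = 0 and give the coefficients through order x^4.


Ansatz: y(x) = sum_{n>=0} a_n x^n, so y'(x) = sum_{n>=1} n a_n x^(n-1) and y''(x) = sum_{n>=2} n(n-1) a_n x^(n-2).
Substitute into P(x) y'' + Q(x) y' + R(x) y = 0 with P(x) = x^2 + 1, Q(x) = -3x, R(x) = -1, and match powers of x.
Initial conditions: a_0 = -2, a_1 = -1.
Setting the coefficient of each power of x to zero and solving order by order (substituting the coefficients already found):
  x^0: 2 a_2 - a_0 = 0  ->  2 a_2 = a_0 = -2  ->  a_2 = -1
  x^1: 6 a_3 - 4 a_1 = 0  ->  6 a_3 = 4 a_1 = -4  ->  a_3 = -2/3
  x^2: 12 a_4 - 5 a_2 = 0  ->  12 a_4 = 5 a_2 = -5  ->  a_4 = -5/12
Truncated series: y(x) = -2 - x - x^2 - (2/3) x^3 - (5/12) x^4 + O(x^5).

a_0 = -2; a_1 = -1; a_2 = -1; a_3 = -2/3; a_4 = -5/12


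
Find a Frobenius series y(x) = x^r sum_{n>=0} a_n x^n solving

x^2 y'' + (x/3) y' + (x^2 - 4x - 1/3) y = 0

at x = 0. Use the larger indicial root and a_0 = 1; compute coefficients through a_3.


Write in Frobenius form y'' + (p(x)/x) y' + (q(x)/x^2) y = 0:
  p(x) = 1/3,  q(x) = x^2 - 4x - 1/3.
Indicial equation: r(r-1) + (1/3) r + (-1/3) = 0 -> roots r_1 = 1, r_2 = -1/3.
Take r = r_1 = 1. Let y(x) = x^r sum_{n>=0} a_n x^n with a_0 = 1.
Substitute y = x^r sum a_n x^n and match x^{r+n}. The recurrence is
  D(n) a_n - 4 a_{n-1} + 1 a_{n-2} = 0,  where D(n) = (r+n)(r+n-1) + (1/3)(r+n) + (-1/3).
  a_n = [4 a_{n-1} - 1 a_{n-2}] / D(n).
Since the indicial polynomial factors as (r - r_1)(r - r_2), D(n) = (r_1 + n - r_1)(r_1 + n - r_2) = n(n + 4/3).
Evaluating step by step (a_0 = 1):
  n = 1: D(1) = 1(1 + 4/3) = 7/3; numerator = 4(1) = 4; a_1 = (4)/(7/3) = 12/7
  n = 2: D(2) = 2(2 + 4/3) = 20/3; numerator = 4(12/7) - 1(1) = 41/7; a_2 = (41/7)/(20/3) = 123/140
  n = 3: D(3) = 3(3 + 4/3) = 13; numerator = 4(123/140) - 1(12/7) = 9/5; a_3 = (9/5)/(13) = 9/65

r = 1; a_0 = 1; a_1 = 12/7; a_2 = 123/140; a_3 = 9/65
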